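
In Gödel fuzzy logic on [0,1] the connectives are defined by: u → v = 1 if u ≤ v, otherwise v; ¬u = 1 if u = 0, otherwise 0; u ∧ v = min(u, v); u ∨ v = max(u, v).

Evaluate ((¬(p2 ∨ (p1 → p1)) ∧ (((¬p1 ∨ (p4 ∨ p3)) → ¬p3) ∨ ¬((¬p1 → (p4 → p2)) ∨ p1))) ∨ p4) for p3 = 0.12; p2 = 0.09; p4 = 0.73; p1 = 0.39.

(p1 → p1): 0.39 ≤ 0.39, so result = 1
(p2 ∨ (p1 → p1)) = max(0.09, 1) = 1
¬(p2 ∨ (p1 → p1)): Gödel ¬ of 1 = 0 (operand ≠ 0)
¬p1: Gödel ¬ of 0.39 = 0 (operand ≠ 0)
(p4 ∨ p3) = max(0.73, 0.12) = 0.73
(¬p1 ∨ (p4 ∨ p3)) = max(0, 0.73) = 0.73
¬p3: Gödel ¬ of 0.12 = 0 (operand ≠ 0)
((¬p1 ∨ (p4 ∨ p3)) → ¬p3): 0.73 > 0, so result = 0
¬p1: Gödel ¬ of 0.39 = 0 (operand ≠ 0)
(p4 → p2): 0.73 > 0.09, so result = 0.09
(¬p1 → (p4 → p2)): 0 ≤ 0.09, so result = 1
((¬p1 → (p4 → p2)) ∨ p1) = max(1, 0.39) = 1
¬((¬p1 → (p4 → p2)) ∨ p1): Gödel ¬ of 1 = 0 (operand ≠ 0)
(((¬p1 ∨ (p4 ∨ p3)) → ¬p3) ∨ ¬((¬p1 → (p4 → p2)) ∨ p1)) = max(0, 0) = 0
(¬(p2 ∨ (p1 → p1)) ∧ (((¬p1 ∨ (p4 ∨ p3)) → ¬p3) ∨ ¬((¬p1 → (p4 → p2)) ∨ p1))) = min(0, 0) = 0
((¬(p2 ∨ (p1 → p1)) ∧ (((¬p1 ∨ (p4 ∨ p3)) → ¬p3) ∨ ¬((¬p1 → (p4 → p2)) ∨ p1))) ∨ p4) = max(0, 0.73) = 0.73

0.73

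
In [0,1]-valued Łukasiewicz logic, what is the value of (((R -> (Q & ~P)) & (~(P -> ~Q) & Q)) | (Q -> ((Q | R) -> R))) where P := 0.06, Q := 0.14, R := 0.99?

~P: Łukasiewicz ¬ gives 1 − 0.06 = 0.94
(Q & ~P) = min(0.14, 0.94) = 0.14
(R -> (Q & ~P)): min(1, 1 − 0.99 + 0.14) = 0.15
~Q: Łukasiewicz ¬ gives 1 − 0.14 = 0.86
(P -> ~Q): min(1, 1 − 0.06 + 0.86) = 1
~(P -> ~Q): Łukasiewicz ¬ gives 1 − 1 = 0
(~(P -> ~Q) & Q) = min(0, 0.14) = 0
((R -> (Q & ~P)) & (~(P -> ~Q) & Q)) = min(0.15, 0) = 0
(Q | R) = max(0.14, 0.99) = 0.99
((Q | R) -> R): min(1, 1 − 0.99 + 0.99) = 1
(Q -> ((Q | R) -> R)): min(1, 1 − 0.14 + 1) = 1
(((R -> (Q & ~P)) & (~(P -> ~Q) & Q)) | (Q -> ((Q | R) -> R))) = max(0, 1) = 1

1.00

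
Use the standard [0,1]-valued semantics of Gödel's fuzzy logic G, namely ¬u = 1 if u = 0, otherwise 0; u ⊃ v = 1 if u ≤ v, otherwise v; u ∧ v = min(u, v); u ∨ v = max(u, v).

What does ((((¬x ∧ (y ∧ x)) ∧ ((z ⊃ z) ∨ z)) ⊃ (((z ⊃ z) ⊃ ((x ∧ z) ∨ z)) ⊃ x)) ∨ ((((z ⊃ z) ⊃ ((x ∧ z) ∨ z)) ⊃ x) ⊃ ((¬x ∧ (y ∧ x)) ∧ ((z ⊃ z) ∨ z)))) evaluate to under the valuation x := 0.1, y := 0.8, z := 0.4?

1.00

¬x: Gödel ¬ of 0.1 = 0 (operand ≠ 0)
(y ∧ x) = min(0.8, 0.1) = 0.1
(¬x ∧ (y ∧ x)) = min(0, 0.1) = 0
(z ⊃ z): 0.4 ≤ 0.4, so result = 1
((z ⊃ z) ∨ z) = max(1, 0.4) = 1
((¬x ∧ (y ∧ x)) ∧ ((z ⊃ z) ∨ z)) = min(0, 1) = 0
(z ⊃ z): 0.4 ≤ 0.4, so result = 1
(x ∧ z) = min(0.1, 0.4) = 0.1
((x ∧ z) ∨ z) = max(0.1, 0.4) = 0.4
((z ⊃ z) ⊃ ((x ∧ z) ∨ z)): 1 > 0.4, so result = 0.4
(((z ⊃ z) ⊃ ((x ∧ z) ∨ z)) ⊃ x): 0.4 > 0.1, so result = 0.1
(((¬x ∧ (y ∧ x)) ∧ ((z ⊃ z) ∨ z)) ⊃ (((z ⊃ z) ⊃ ((x ∧ z) ∨ z)) ⊃ x)): 0 ≤ 0.1, so result = 1
(z ⊃ z): 0.4 ≤ 0.4, so result = 1
(x ∧ z) = min(0.1, 0.4) = 0.1
((x ∧ z) ∨ z) = max(0.1, 0.4) = 0.4
((z ⊃ z) ⊃ ((x ∧ z) ∨ z)): 1 > 0.4, so result = 0.4
(((z ⊃ z) ⊃ ((x ∧ z) ∨ z)) ⊃ x): 0.4 > 0.1, so result = 0.1
¬x: Gödel ¬ of 0.1 = 0 (operand ≠ 0)
(y ∧ x) = min(0.8, 0.1) = 0.1
(¬x ∧ (y ∧ x)) = min(0, 0.1) = 0
(z ⊃ z): 0.4 ≤ 0.4, so result = 1
((z ⊃ z) ∨ z) = max(1, 0.4) = 1
((¬x ∧ (y ∧ x)) ∧ ((z ⊃ z) ∨ z)) = min(0, 1) = 0
((((z ⊃ z) ⊃ ((x ∧ z) ∨ z)) ⊃ x) ⊃ ((¬x ∧ (y ∧ x)) ∧ ((z ⊃ z) ∨ z))): 0.1 > 0, so result = 0
((((¬x ∧ (y ∧ x)) ∧ ((z ⊃ z) ∨ z)) ⊃ (((z ⊃ z) ⊃ ((x ∧ z) ∨ z)) ⊃ x)) ∨ ((((z ⊃ z) ⊃ ((x ∧ z) ∨ z)) ⊃ x) ⊃ ((¬x ∧ (y ∧ x)) ∧ ((z ⊃ z) ∨ z)))) = max(1, 0) = 1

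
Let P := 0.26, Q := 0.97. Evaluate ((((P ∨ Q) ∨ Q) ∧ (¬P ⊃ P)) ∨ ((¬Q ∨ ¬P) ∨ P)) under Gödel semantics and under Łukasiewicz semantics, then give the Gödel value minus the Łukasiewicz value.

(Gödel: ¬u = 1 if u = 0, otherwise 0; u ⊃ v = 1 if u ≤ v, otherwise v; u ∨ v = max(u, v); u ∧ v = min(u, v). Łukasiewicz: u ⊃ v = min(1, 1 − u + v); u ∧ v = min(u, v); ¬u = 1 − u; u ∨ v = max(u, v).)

Gödel evaluation:
  (P ∨ Q) = max(0.26, 0.97) = 0.97
  ((P ∨ Q) ∨ Q) = max(0.97, 0.97) = 0.97
  ¬P: Gödel ¬ of 0.26 = 0 (operand ≠ 0)
  (¬P ⊃ P): 0 ≤ 0.26, so result = 1
  (((P ∨ Q) ∨ Q) ∧ (¬P ⊃ P)) = min(0.97, 1) = 0.97
  ¬Q: Gödel ¬ of 0.97 = 0 (operand ≠ 0)
  ¬P: Gödel ¬ of 0.26 = 0 (operand ≠ 0)
  (¬Q ∨ ¬P) = max(0, 0) = 0
  ((¬Q ∨ ¬P) ∨ P) = max(0, 0.26) = 0.26
  ((((P ∨ Q) ∨ Q) ∧ (¬P ⊃ P)) ∨ ((¬Q ∨ ¬P) ∨ P)) = max(0.97, 0.26) = 0.97
  Gödel value = 0.97
Łukasiewicz evaluation:
  (P ∨ Q) = max(0.26, 0.97) = 0.97
  ((P ∨ Q) ∨ Q) = max(0.97, 0.97) = 0.97
  ¬P: Łukasiewicz ¬ gives 1 − 0.26 = 0.74
  (¬P ⊃ P): min(1, 1 − 0.74 + 0.26) = 0.52
  (((P ∨ Q) ∨ Q) ∧ (¬P ⊃ P)) = min(0.97, 0.52) = 0.52
  ¬Q: Łukasiewicz ¬ gives 1 − 0.97 = 0.03
  ¬P: Łukasiewicz ¬ gives 1 − 0.26 = 0.74
  (¬Q ∨ ¬P) = max(0.03, 0.74) = 0.74
  ((¬Q ∨ ¬P) ∨ P) = max(0.74, 0.26) = 0.74
  ((((P ∨ Q) ∨ Q) ∧ (¬P ⊃ P)) ∨ ((¬Q ∨ ¬P) ∨ P)) = max(0.52, 0.74) = 0.74
  Łukasiewicz value = 0.74
Difference: 0.97 − 0.74 = 0.23

0.23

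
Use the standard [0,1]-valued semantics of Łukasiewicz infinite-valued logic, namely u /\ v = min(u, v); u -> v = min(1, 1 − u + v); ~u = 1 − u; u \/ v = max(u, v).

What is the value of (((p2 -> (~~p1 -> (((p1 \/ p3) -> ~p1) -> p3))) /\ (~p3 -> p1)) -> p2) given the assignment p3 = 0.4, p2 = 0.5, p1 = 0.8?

0.50

~p1: Łukasiewicz ¬ gives 1 − 0.8 = 0.2
~~p1: Łukasiewicz ¬ gives 1 − 0.2 = 0.8
(p1 \/ p3) = max(0.8, 0.4) = 0.8
~p1: Łukasiewicz ¬ gives 1 − 0.8 = 0.2
((p1 \/ p3) -> ~p1): min(1, 1 − 0.8 + 0.2) = 0.4
(((p1 \/ p3) -> ~p1) -> p3): min(1, 1 − 0.4 + 0.4) = 1
(~~p1 -> (((p1 \/ p3) -> ~p1) -> p3)): min(1, 1 − 0.8 + 1) = 1
(p2 -> (~~p1 -> (((p1 \/ p3) -> ~p1) -> p3))): min(1, 1 − 0.5 + 1) = 1
~p3: Łukasiewicz ¬ gives 1 − 0.4 = 0.6
(~p3 -> p1): min(1, 1 − 0.6 + 0.8) = 1
((p2 -> (~~p1 -> (((p1 \/ p3) -> ~p1) -> p3))) /\ (~p3 -> p1)) = min(1, 1) = 1
(((p2 -> (~~p1 -> (((p1 \/ p3) -> ~p1) -> p3))) /\ (~p3 -> p1)) -> p2): min(1, 1 − 1 + 0.5) = 0.5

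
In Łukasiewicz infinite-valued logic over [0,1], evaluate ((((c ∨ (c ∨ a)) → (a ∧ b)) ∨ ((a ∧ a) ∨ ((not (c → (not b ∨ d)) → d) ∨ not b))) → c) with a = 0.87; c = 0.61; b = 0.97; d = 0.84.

(c ∨ a) = max(0.61, 0.87) = 0.87
(c ∨ (c ∨ a)) = max(0.61, 0.87) = 0.87
(a ∧ b) = min(0.87, 0.97) = 0.87
((c ∨ (c ∨ a)) → (a ∧ b)): min(1, 1 − 0.87 + 0.87) = 1
(a ∧ a) = min(0.87, 0.87) = 0.87
not b: Łukasiewicz ¬ gives 1 − 0.97 = 0.03
(not b ∨ d) = max(0.03, 0.84) = 0.84
(c → (not b ∨ d)): min(1, 1 − 0.61 + 0.84) = 1
not (c → (not b ∨ d)): Łukasiewicz ¬ gives 1 − 1 = 0
(not (c → (not b ∨ d)) → d): min(1, 1 − 0 + 0.84) = 1
not b: Łukasiewicz ¬ gives 1 − 0.97 = 0.03
((not (c → (not b ∨ d)) → d) ∨ not b) = max(1, 0.03) = 1
((a ∧ a) ∨ ((not (c → (not b ∨ d)) → d) ∨ not b)) = max(0.87, 1) = 1
(((c ∨ (c ∨ a)) → (a ∧ b)) ∨ ((a ∧ a) ∨ ((not (c → (not b ∨ d)) → d) ∨ not b))) = max(1, 1) = 1
((((c ∨ (c ∨ a)) → (a ∧ b)) ∨ ((a ∧ a) ∨ ((not (c → (not b ∨ d)) → d) ∨ not b))) → c): min(1, 1 − 1 + 0.61) = 0.61

0.61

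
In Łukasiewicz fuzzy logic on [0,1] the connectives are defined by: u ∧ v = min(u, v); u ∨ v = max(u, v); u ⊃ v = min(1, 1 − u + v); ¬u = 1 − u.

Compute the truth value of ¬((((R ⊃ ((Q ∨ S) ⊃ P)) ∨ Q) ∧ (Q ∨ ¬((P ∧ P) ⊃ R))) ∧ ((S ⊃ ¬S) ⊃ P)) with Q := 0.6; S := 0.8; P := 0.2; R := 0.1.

(Q ∨ S) = max(0.6, 0.8) = 0.8
((Q ∨ S) ⊃ P): min(1, 1 − 0.8 + 0.2) = 0.4
(R ⊃ ((Q ∨ S) ⊃ P)): min(1, 1 − 0.1 + 0.4) = 1
((R ⊃ ((Q ∨ S) ⊃ P)) ∨ Q) = max(1, 0.6) = 1
(P ∧ P) = min(0.2, 0.2) = 0.2
((P ∧ P) ⊃ R): min(1, 1 − 0.2 + 0.1) = 0.9
¬((P ∧ P) ⊃ R): Łukasiewicz ¬ gives 1 − 0.9 = 0.1
(Q ∨ ¬((P ∧ P) ⊃ R)) = max(0.6, 0.1) = 0.6
(((R ⊃ ((Q ∨ S) ⊃ P)) ∨ Q) ∧ (Q ∨ ¬((P ∧ P) ⊃ R))) = min(1, 0.6) = 0.6
¬S: Łukasiewicz ¬ gives 1 − 0.8 = 0.2
(S ⊃ ¬S): min(1, 1 − 0.8 + 0.2) = 0.4
((S ⊃ ¬S) ⊃ P): min(1, 1 − 0.4 + 0.2) = 0.8
((((R ⊃ ((Q ∨ S) ⊃ P)) ∨ Q) ∧ (Q ∨ ¬((P ∧ P) ⊃ R))) ∧ ((S ⊃ ¬S) ⊃ P)) = min(0.6, 0.8) = 0.6
¬((((R ⊃ ((Q ∨ S) ⊃ P)) ∨ Q) ∧ (Q ∨ ¬((P ∧ P) ⊃ R))) ∧ ((S ⊃ ¬S) ⊃ P)): Łukasiewicz ¬ gives 1 − 0.6 = 0.4

0.40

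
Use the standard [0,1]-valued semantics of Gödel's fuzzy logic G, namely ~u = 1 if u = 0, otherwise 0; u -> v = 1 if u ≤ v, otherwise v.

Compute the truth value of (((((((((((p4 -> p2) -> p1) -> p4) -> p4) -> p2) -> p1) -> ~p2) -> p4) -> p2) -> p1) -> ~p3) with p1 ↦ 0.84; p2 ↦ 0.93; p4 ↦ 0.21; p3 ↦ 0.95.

(p4 -> p2): 0.21 ≤ 0.93, so result = 1
((p4 -> p2) -> p1): 1 > 0.84, so result = 0.84
(((p4 -> p2) -> p1) -> p4): 0.84 > 0.21, so result = 0.21
((((p4 -> p2) -> p1) -> p4) -> p4): 0.21 ≤ 0.21, so result = 1
(((((p4 -> p2) -> p1) -> p4) -> p4) -> p2): 1 > 0.93, so result = 0.93
((((((p4 -> p2) -> p1) -> p4) -> p4) -> p2) -> p1): 0.93 > 0.84, so result = 0.84
~p2: Gödel ¬ of 0.93 = 0 (operand ≠ 0)
(((((((p4 -> p2) -> p1) -> p4) -> p4) -> p2) -> p1) -> ~p2): 0.84 > 0, so result = 0
((((((((p4 -> p2) -> p1) -> p4) -> p4) -> p2) -> p1) -> ~p2) -> p4): 0 ≤ 0.21, so result = 1
(((((((((p4 -> p2) -> p1) -> p4) -> p4) -> p2) -> p1) -> ~p2) -> p4) -> p2): 1 > 0.93, so result = 0.93
((((((((((p4 -> p2) -> p1) -> p4) -> p4) -> p2) -> p1) -> ~p2) -> p4) -> p2) -> p1): 0.93 > 0.84, so result = 0.84
~p3: Gödel ¬ of 0.95 = 0 (operand ≠ 0)
(((((((((((p4 -> p2) -> p1) -> p4) -> p4) -> p2) -> p1) -> ~p2) -> p4) -> p2) -> p1) -> ~p3): 0.84 > 0, so result = 0

0.00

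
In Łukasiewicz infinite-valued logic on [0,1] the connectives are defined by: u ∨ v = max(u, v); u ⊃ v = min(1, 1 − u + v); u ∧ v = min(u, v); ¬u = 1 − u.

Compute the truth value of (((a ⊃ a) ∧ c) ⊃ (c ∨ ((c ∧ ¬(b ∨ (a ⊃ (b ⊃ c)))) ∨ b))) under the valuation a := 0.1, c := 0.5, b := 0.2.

(a ⊃ a): min(1, 1 − 0.1 + 0.1) = 1
((a ⊃ a) ∧ c) = min(1, 0.5) = 0.5
(b ⊃ c): min(1, 1 − 0.2 + 0.5) = 1
(a ⊃ (b ⊃ c)): min(1, 1 − 0.1 + 1) = 1
(b ∨ (a ⊃ (b ⊃ c))) = max(0.2, 1) = 1
¬(b ∨ (a ⊃ (b ⊃ c))): Łukasiewicz ¬ gives 1 − 1 = 0
(c ∧ ¬(b ∨ (a ⊃ (b ⊃ c)))) = min(0.5, 0) = 0
((c ∧ ¬(b ∨ (a ⊃ (b ⊃ c)))) ∨ b) = max(0, 0.2) = 0.2
(c ∨ ((c ∧ ¬(b ∨ (a ⊃ (b ⊃ c)))) ∨ b)) = max(0.5, 0.2) = 0.5
(((a ⊃ a) ∧ c) ⊃ (c ∨ ((c ∧ ¬(b ∨ (a ⊃ (b ⊃ c)))) ∨ b))): min(1, 1 − 0.5 + 0.5) = 1

1.00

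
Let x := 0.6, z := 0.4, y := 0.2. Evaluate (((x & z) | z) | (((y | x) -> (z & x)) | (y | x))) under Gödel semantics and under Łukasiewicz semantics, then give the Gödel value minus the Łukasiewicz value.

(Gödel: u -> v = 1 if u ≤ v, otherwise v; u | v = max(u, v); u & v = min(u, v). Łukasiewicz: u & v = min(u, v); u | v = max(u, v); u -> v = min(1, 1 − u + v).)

Gödel evaluation:
  (x & z) = min(0.6, 0.4) = 0.4
  ((x & z) | z) = max(0.4, 0.4) = 0.4
  (y | x) = max(0.2, 0.6) = 0.6
  (z & x) = min(0.4, 0.6) = 0.4
  ((y | x) -> (z & x)): 0.6 > 0.4, so result = 0.4
  (y | x) = max(0.2, 0.6) = 0.6
  (((y | x) -> (z & x)) | (y | x)) = max(0.4, 0.6) = 0.6
  (((x & z) | z) | (((y | x) -> (z & x)) | (y | x))) = max(0.4, 0.6) = 0.6
  Gödel value = 0.6
Łukasiewicz evaluation:
  (x & z) = min(0.6, 0.4) = 0.4
  ((x & z) | z) = max(0.4, 0.4) = 0.4
  (y | x) = max(0.2, 0.6) = 0.6
  (z & x) = min(0.4, 0.6) = 0.4
  ((y | x) -> (z & x)): min(1, 1 − 0.6 + 0.4) = 0.8
  (y | x) = max(0.2, 0.6) = 0.6
  (((y | x) -> (z & x)) | (y | x)) = max(0.8, 0.6) = 0.8
  (((x & z) | z) | (((y | x) -> (z & x)) | (y | x))) = max(0.4, 0.8) = 0.8
  Łukasiewicz value = 0.8
Difference: 0.6 − 0.8 = -0.20

-0.20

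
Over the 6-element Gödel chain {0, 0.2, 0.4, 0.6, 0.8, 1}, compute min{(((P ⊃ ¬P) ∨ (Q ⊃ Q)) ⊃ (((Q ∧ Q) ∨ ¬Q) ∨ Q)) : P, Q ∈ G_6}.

The minimum is attained at P = 0, Q = 0.2:
  ¬P: Gödel ¬ of 0 = 1 (operand is 0)
  (P ⊃ ¬P): 0 ≤ 1, so result = 1
  (Q ⊃ Q): 0.2 ≤ 0.2, so result = 1
  ((P ⊃ ¬P) ∨ (Q ⊃ Q)) = max(1, 1) = 1
  (Q ∧ Q) = min(0.2, 0.2) = 0.2
  ¬Q: Gödel ¬ of 0.2 = 0 (operand ≠ 0)
  ((Q ∧ Q) ∨ ¬Q) = max(0.2, 0) = 0.2
  (((Q ∧ Q) ∨ ¬Q) ∨ Q) = max(0.2, 0.2) = 0.2
  (((P ⊃ ¬P) ∨ (Q ⊃ Q)) ⊃ (((Q ∧ Q) ∨ ¬Q) ∨ Q)): 1 > 0.2, so result = 0.2
Checking all 36 assignments confirms none give a value below 0.20.

0.20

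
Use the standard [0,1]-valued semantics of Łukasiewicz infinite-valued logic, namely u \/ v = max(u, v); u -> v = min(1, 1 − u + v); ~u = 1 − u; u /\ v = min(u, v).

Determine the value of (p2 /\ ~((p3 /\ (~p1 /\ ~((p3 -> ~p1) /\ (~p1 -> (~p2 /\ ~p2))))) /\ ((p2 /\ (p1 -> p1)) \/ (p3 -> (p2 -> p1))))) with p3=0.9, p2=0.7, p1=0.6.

~p1: Łukasiewicz ¬ gives 1 − 0.6 = 0.4
~p1: Łukasiewicz ¬ gives 1 − 0.6 = 0.4
(p3 -> ~p1): min(1, 1 − 0.9 + 0.4) = 0.5
~p1: Łukasiewicz ¬ gives 1 − 0.6 = 0.4
~p2: Łukasiewicz ¬ gives 1 − 0.7 = 0.3
~p2: Łukasiewicz ¬ gives 1 − 0.7 = 0.3
(~p2 /\ ~p2) = min(0.3, 0.3) = 0.3
(~p1 -> (~p2 /\ ~p2)): min(1, 1 − 0.4 + 0.3) = 0.9
((p3 -> ~p1) /\ (~p1 -> (~p2 /\ ~p2))) = min(0.5, 0.9) = 0.5
~((p3 -> ~p1) /\ (~p1 -> (~p2 /\ ~p2))): Łukasiewicz ¬ gives 1 − 0.5 = 0.5
(~p1 /\ ~((p3 -> ~p1) /\ (~p1 -> (~p2 /\ ~p2)))) = min(0.4, 0.5) = 0.4
(p3 /\ (~p1 /\ ~((p3 -> ~p1) /\ (~p1 -> (~p2 /\ ~p2))))) = min(0.9, 0.4) = 0.4
(p1 -> p1): min(1, 1 − 0.6 + 0.6) = 1
(p2 /\ (p1 -> p1)) = min(0.7, 1) = 0.7
(p2 -> p1): min(1, 1 − 0.7 + 0.6) = 0.9
(p3 -> (p2 -> p1)): min(1, 1 − 0.9 + 0.9) = 1
((p2 /\ (p1 -> p1)) \/ (p3 -> (p2 -> p1))) = max(0.7, 1) = 1
((p3 /\ (~p1 /\ ~((p3 -> ~p1) /\ (~p1 -> (~p2 /\ ~p2))))) /\ ((p2 /\ (p1 -> p1)) \/ (p3 -> (p2 -> p1)))) = min(0.4, 1) = 0.4
~((p3 /\ (~p1 /\ ~((p3 -> ~p1) /\ (~p1 -> (~p2 /\ ~p2))))) /\ ((p2 /\ (p1 -> p1)) \/ (p3 -> (p2 -> p1)))): Łukasiewicz ¬ gives 1 − 0.4 = 0.6
(p2 /\ ~((p3 /\ (~p1 /\ ~((p3 -> ~p1) /\ (~p1 -> (~p2 /\ ~p2))))) /\ ((p2 /\ (p1 -> p1)) \/ (p3 -> (p2 -> p1))))) = min(0.7, 0.6) = 0.6

0.60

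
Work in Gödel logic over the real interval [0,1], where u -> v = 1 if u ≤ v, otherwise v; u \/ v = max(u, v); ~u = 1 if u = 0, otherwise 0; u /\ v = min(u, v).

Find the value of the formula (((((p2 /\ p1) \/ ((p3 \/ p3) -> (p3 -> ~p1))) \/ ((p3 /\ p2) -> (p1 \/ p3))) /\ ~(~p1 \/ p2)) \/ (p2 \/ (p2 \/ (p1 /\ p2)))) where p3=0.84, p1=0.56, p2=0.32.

(p2 /\ p1) = min(0.32, 0.56) = 0.32
(p3 \/ p3) = max(0.84, 0.84) = 0.84
~p1: Gödel ¬ of 0.56 = 0 (operand ≠ 0)
(p3 -> ~p1): 0.84 > 0, so result = 0
((p3 \/ p3) -> (p3 -> ~p1)): 0.84 > 0, so result = 0
((p2 /\ p1) \/ ((p3 \/ p3) -> (p3 -> ~p1))) = max(0.32, 0) = 0.32
(p3 /\ p2) = min(0.84, 0.32) = 0.32
(p1 \/ p3) = max(0.56, 0.84) = 0.84
((p3 /\ p2) -> (p1 \/ p3)): 0.32 ≤ 0.84, so result = 1
(((p2 /\ p1) \/ ((p3 \/ p3) -> (p3 -> ~p1))) \/ ((p3 /\ p2) -> (p1 \/ p3))) = max(0.32, 1) = 1
~p1: Gödel ¬ of 0.56 = 0 (operand ≠ 0)
(~p1 \/ p2) = max(0, 0.32) = 0.32
~(~p1 \/ p2): Gödel ¬ of 0.32 = 0 (operand ≠ 0)
((((p2 /\ p1) \/ ((p3 \/ p3) -> (p3 -> ~p1))) \/ ((p3 /\ p2) -> (p1 \/ p3))) /\ ~(~p1 \/ p2)) = min(1, 0) = 0
(p1 /\ p2) = min(0.56, 0.32) = 0.32
(p2 \/ (p1 /\ p2)) = max(0.32, 0.32) = 0.32
(p2 \/ (p2 \/ (p1 /\ p2))) = max(0.32, 0.32) = 0.32
(((((p2 /\ p1) \/ ((p3 \/ p3) -> (p3 -> ~p1))) \/ ((p3 /\ p2) -> (p1 \/ p3))) /\ ~(~p1 \/ p2)) \/ (p2 \/ (p2 \/ (p1 /\ p2)))) = max(0, 0.32) = 0.32

0.32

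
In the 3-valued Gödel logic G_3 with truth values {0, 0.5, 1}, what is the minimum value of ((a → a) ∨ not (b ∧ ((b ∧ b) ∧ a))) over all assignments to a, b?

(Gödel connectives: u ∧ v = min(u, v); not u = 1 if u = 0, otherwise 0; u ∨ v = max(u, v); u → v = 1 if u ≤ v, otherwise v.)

1.00

Every assignment gives 1. For instance at a = 0, b = 0:
  (a → a): 0 ≤ 0, so result = 1
  (b ∧ b) = min(0, 0) = 0
  ((b ∧ b) ∧ a) = min(0, 0) = 0
  (b ∧ ((b ∧ b) ∧ a)) = min(0, 0) = 0
  not (b ∧ ((b ∧ b) ∧ a)): Gödel ¬ of 0 = 1 (operand is 0)
  ((a → a) ∨ not (b ∧ ((b ∧ b) ∧ a))) = max(1, 1) = 1
All 9 assignments give value 1 — the formula is a G_3-tautology.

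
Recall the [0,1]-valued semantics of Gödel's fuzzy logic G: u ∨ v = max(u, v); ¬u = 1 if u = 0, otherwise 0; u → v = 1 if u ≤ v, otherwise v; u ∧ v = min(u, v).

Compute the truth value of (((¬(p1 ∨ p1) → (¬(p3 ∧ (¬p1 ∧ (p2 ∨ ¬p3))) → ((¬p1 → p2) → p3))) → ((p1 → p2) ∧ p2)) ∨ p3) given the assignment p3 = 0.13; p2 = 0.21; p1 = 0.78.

(p1 ∨ p1) = max(0.78, 0.78) = 0.78
¬(p1 ∨ p1): Gödel ¬ of 0.78 = 0 (operand ≠ 0)
¬p1: Gödel ¬ of 0.78 = 0 (operand ≠ 0)
¬p3: Gödel ¬ of 0.13 = 0 (operand ≠ 0)
(p2 ∨ ¬p3) = max(0.21, 0) = 0.21
(¬p1 ∧ (p2 ∨ ¬p3)) = min(0, 0.21) = 0
(p3 ∧ (¬p1 ∧ (p2 ∨ ¬p3))) = min(0.13, 0) = 0
¬(p3 ∧ (¬p1 ∧ (p2 ∨ ¬p3))): Gödel ¬ of 0 = 1 (operand is 0)
¬p1: Gödel ¬ of 0.78 = 0 (operand ≠ 0)
(¬p1 → p2): 0 ≤ 0.21, so result = 1
((¬p1 → p2) → p3): 1 > 0.13, so result = 0.13
(¬(p3 ∧ (¬p1 ∧ (p2 ∨ ¬p3))) → ((¬p1 → p2) → p3)): 1 > 0.13, so result = 0.13
(¬(p1 ∨ p1) → (¬(p3 ∧ (¬p1 ∧ (p2 ∨ ¬p3))) → ((¬p1 → p2) → p3))): 0 ≤ 0.13, so result = 1
(p1 → p2): 0.78 > 0.21, so result = 0.21
((p1 → p2) ∧ p2) = min(0.21, 0.21) = 0.21
((¬(p1 ∨ p1) → (¬(p3 ∧ (¬p1 ∧ (p2 ∨ ¬p3))) → ((¬p1 → p2) → p3))) → ((p1 → p2) ∧ p2)): 1 > 0.21, so result = 0.21
(((¬(p1 ∨ p1) → (¬(p3 ∧ (¬p1 ∧ (p2 ∨ ¬p3))) → ((¬p1 → p2) → p3))) → ((p1 → p2) ∧ p2)) ∨ p3) = max(0.21, 0.13) = 0.21

0.21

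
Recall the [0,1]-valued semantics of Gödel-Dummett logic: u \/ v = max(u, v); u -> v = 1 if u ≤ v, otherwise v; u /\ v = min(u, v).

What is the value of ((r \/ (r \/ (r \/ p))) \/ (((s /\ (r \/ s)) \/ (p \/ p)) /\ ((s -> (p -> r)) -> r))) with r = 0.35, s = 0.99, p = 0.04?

(r \/ p) = max(0.35, 0.04) = 0.35
(r \/ (r \/ p)) = max(0.35, 0.35) = 0.35
(r \/ (r \/ (r \/ p))) = max(0.35, 0.35) = 0.35
(r \/ s) = max(0.35, 0.99) = 0.99
(s /\ (r \/ s)) = min(0.99, 0.99) = 0.99
(p \/ p) = max(0.04, 0.04) = 0.04
((s /\ (r \/ s)) \/ (p \/ p)) = max(0.99, 0.04) = 0.99
(p -> r): 0.04 ≤ 0.35, so result = 1
(s -> (p -> r)): 0.99 ≤ 1, so result = 1
((s -> (p -> r)) -> r): 1 > 0.35, so result = 0.35
(((s /\ (r \/ s)) \/ (p \/ p)) /\ ((s -> (p -> r)) -> r)) = min(0.99, 0.35) = 0.35
((r \/ (r \/ (r \/ p))) \/ (((s /\ (r \/ s)) \/ (p \/ p)) /\ ((s -> (p -> r)) -> r))) = max(0.35, 0.35) = 0.35

0.35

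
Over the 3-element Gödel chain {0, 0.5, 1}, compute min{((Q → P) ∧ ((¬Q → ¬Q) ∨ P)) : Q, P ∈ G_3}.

0.00

The minimum is attained at Q = 0.5, P = 0:
  (Q → P): 0.5 > 0, so result = 0
  ¬Q: Gödel ¬ of 0.5 = 0 (operand ≠ 0)
  ¬Q: Gödel ¬ of 0.5 = 0 (operand ≠ 0)
  (¬Q → ¬Q): 0 ≤ 0, so result = 1
  ((¬Q → ¬Q) ∨ P) = max(1, 0) = 1
  ((Q → P) ∧ ((¬Q → ¬Q) ∨ P)) = min(0, 1) = 0
Checking all 9 assignments confirms none give a value below 0.00.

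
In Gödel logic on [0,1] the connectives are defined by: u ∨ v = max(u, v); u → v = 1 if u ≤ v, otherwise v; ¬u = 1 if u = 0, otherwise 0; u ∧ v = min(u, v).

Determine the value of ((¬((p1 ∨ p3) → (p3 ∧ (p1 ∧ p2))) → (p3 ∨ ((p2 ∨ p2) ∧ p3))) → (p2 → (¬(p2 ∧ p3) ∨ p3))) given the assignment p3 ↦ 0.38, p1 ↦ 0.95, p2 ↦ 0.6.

0.38

(p1 ∨ p3) = max(0.95, 0.38) = 0.95
(p1 ∧ p2) = min(0.95, 0.6) = 0.6
(p3 ∧ (p1 ∧ p2)) = min(0.38, 0.6) = 0.38
((p1 ∨ p3) → (p3 ∧ (p1 ∧ p2))): 0.95 > 0.38, so result = 0.38
¬((p1 ∨ p3) → (p3 ∧ (p1 ∧ p2))): Gödel ¬ of 0.38 = 0 (operand ≠ 0)
(p2 ∨ p2) = max(0.6, 0.6) = 0.6
((p2 ∨ p2) ∧ p3) = min(0.6, 0.38) = 0.38
(p3 ∨ ((p2 ∨ p2) ∧ p3)) = max(0.38, 0.38) = 0.38
(¬((p1 ∨ p3) → (p3 ∧ (p1 ∧ p2))) → (p3 ∨ ((p2 ∨ p2) ∧ p3))): 0 ≤ 0.38, so result = 1
(p2 ∧ p3) = min(0.6, 0.38) = 0.38
¬(p2 ∧ p3): Gödel ¬ of 0.38 = 0 (operand ≠ 0)
(¬(p2 ∧ p3) ∨ p3) = max(0, 0.38) = 0.38
(p2 → (¬(p2 ∧ p3) ∨ p3)): 0.6 > 0.38, so result = 0.38
((¬((p1 ∨ p3) → (p3 ∧ (p1 ∧ p2))) → (p3 ∨ ((p2 ∨ p2) ∧ p3))) → (p2 → (¬(p2 ∧ p3) ∨ p3))): 1 > 0.38, so result = 0.38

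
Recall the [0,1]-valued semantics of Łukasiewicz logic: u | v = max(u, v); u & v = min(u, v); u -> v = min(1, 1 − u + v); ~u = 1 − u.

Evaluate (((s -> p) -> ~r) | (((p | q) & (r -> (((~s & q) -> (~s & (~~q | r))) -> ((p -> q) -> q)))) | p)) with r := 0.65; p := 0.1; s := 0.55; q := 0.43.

0.80

(s -> p): min(1, 1 − 0.55 + 0.1) = 0.55
~r: Łukasiewicz ¬ gives 1 − 0.65 = 0.35
((s -> p) -> ~r): min(1, 1 − 0.55 + 0.35) = 0.8
(p | q) = max(0.1, 0.43) = 0.43
~s: Łukasiewicz ¬ gives 1 − 0.55 = 0.45
(~s & q) = min(0.45, 0.43) = 0.43
~s: Łukasiewicz ¬ gives 1 − 0.55 = 0.45
~q: Łukasiewicz ¬ gives 1 − 0.43 = 0.57
~~q: Łukasiewicz ¬ gives 1 − 0.57 = 0.43
(~~q | r) = max(0.43, 0.65) = 0.65
(~s & (~~q | r)) = min(0.45, 0.65) = 0.45
((~s & q) -> (~s & (~~q | r))): min(1, 1 − 0.43 + 0.45) = 1
(p -> q): min(1, 1 − 0.1 + 0.43) = 1
((p -> q) -> q): min(1, 1 − 1 + 0.43) = 0.43
(((~s & q) -> (~s & (~~q | r))) -> ((p -> q) -> q)): min(1, 1 − 1 + 0.43) = 0.43
(r -> (((~s & q) -> (~s & (~~q | r))) -> ((p -> q) -> q))): min(1, 1 − 0.65 + 0.43) = 0.78
((p | q) & (r -> (((~s & q) -> (~s & (~~q | r))) -> ((p -> q) -> q)))) = min(0.43, 0.78) = 0.43
(((p | q) & (r -> (((~s & q) -> (~s & (~~q | r))) -> ((p -> q) -> q)))) | p) = max(0.43, 0.1) = 0.43
(((s -> p) -> ~r) | (((p | q) & (r -> (((~s & q) -> (~s & (~~q | r))) -> ((p -> q) -> q)))) | p)) = max(0.8, 0.43) = 0.8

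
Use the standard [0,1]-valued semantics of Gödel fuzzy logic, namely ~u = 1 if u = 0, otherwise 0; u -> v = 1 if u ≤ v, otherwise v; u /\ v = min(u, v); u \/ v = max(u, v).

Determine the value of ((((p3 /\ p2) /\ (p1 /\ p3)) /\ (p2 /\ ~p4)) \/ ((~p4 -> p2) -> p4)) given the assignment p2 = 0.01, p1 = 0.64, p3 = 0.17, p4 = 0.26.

0.26

(p3 /\ p2) = min(0.17, 0.01) = 0.01
(p1 /\ p3) = min(0.64, 0.17) = 0.17
((p3 /\ p2) /\ (p1 /\ p3)) = min(0.01, 0.17) = 0.01
~p4: Gödel ¬ of 0.26 = 0 (operand ≠ 0)
(p2 /\ ~p4) = min(0.01, 0) = 0
(((p3 /\ p2) /\ (p1 /\ p3)) /\ (p2 /\ ~p4)) = min(0.01, 0) = 0
~p4: Gödel ¬ of 0.26 = 0 (operand ≠ 0)
(~p4 -> p2): 0 ≤ 0.01, so result = 1
((~p4 -> p2) -> p4): 1 > 0.26, so result = 0.26
((((p3 /\ p2) /\ (p1 /\ p3)) /\ (p2 /\ ~p4)) \/ ((~p4 -> p2) -> p4)) = max(0, 0.26) = 0.26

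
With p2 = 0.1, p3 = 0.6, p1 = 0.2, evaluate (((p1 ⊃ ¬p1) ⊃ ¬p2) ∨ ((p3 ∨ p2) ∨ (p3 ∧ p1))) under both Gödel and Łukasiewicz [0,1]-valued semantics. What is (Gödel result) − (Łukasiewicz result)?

Gödel evaluation:
  ¬p1: Gödel ¬ of 0.2 = 0 (operand ≠ 0)
  (p1 ⊃ ¬p1): 0.2 > 0, so result = 0
  ¬p2: Gödel ¬ of 0.1 = 0 (operand ≠ 0)
  ((p1 ⊃ ¬p1) ⊃ ¬p2): 0 ≤ 0, so result = 1
  (p3 ∨ p2) = max(0.6, 0.1) = 0.6
  (p3 ∧ p1) = min(0.6, 0.2) = 0.2
  ((p3 ∨ p2) ∨ (p3 ∧ p1)) = max(0.6, 0.2) = 0.6
  (((p1 ⊃ ¬p1) ⊃ ¬p2) ∨ ((p3 ∨ p2) ∨ (p3 ∧ p1))) = max(1, 0.6) = 1
  Gödel value = 1
Łukasiewicz evaluation:
  ¬p1: Łukasiewicz ¬ gives 1 − 0.2 = 0.8
  (p1 ⊃ ¬p1): min(1, 1 − 0.2 + 0.8) = 1
  ¬p2: Łukasiewicz ¬ gives 1 − 0.1 = 0.9
  ((p1 ⊃ ¬p1) ⊃ ¬p2): min(1, 1 − 1 + 0.9) = 0.9
  (p3 ∨ p2) = max(0.6, 0.1) = 0.6
  (p3 ∧ p1) = min(0.6, 0.2) = 0.2
  ((p3 ∨ p2) ∨ (p3 ∧ p1)) = max(0.6, 0.2) = 0.6
  (((p1 ⊃ ¬p1) ⊃ ¬p2) ∨ ((p3 ∨ p2) ∨ (p3 ∧ p1))) = max(0.9, 0.6) = 0.9
  Łukasiewicz value = 0.9
Difference: 1 − 0.9 = 0.10

0.10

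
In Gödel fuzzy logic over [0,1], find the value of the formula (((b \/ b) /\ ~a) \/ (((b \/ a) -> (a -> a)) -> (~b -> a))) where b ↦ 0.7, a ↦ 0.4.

(b \/ b) = max(0.7, 0.7) = 0.7
~a: Gödel ¬ of 0.4 = 0 (operand ≠ 0)
((b \/ b) /\ ~a) = min(0.7, 0) = 0
(b \/ a) = max(0.7, 0.4) = 0.7
(a -> a): 0.4 ≤ 0.4, so result = 1
((b \/ a) -> (a -> a)): 0.7 ≤ 1, so result = 1
~b: Gödel ¬ of 0.7 = 0 (operand ≠ 0)
(~b -> a): 0 ≤ 0.4, so result = 1
(((b \/ a) -> (a -> a)) -> (~b -> a)): 1 ≤ 1, so result = 1
(((b \/ b) /\ ~a) \/ (((b \/ a) -> (a -> a)) -> (~b -> a))) = max(0, 1) = 1

1.00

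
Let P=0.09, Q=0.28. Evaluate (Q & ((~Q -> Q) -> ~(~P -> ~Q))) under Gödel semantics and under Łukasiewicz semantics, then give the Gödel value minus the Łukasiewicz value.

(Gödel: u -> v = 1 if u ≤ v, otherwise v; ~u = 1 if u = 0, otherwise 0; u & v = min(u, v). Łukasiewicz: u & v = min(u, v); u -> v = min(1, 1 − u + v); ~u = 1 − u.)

-0.28

Gödel evaluation:
  ~Q: Gödel ¬ of 0.28 = 0 (operand ≠ 0)
  (~Q -> Q): 0 ≤ 0.28, so result = 1
  ~P: Gödel ¬ of 0.09 = 0 (operand ≠ 0)
  ~Q: Gödel ¬ of 0.28 = 0 (operand ≠ 0)
  (~P -> ~Q): 0 ≤ 0, so result = 1
  ~(~P -> ~Q): Gödel ¬ of 1 = 0 (operand ≠ 0)
  ((~Q -> Q) -> ~(~P -> ~Q)): 1 > 0, so result = 0
  (Q & ((~Q -> Q) -> ~(~P -> ~Q))) = min(0.28, 0) = 0
  Gödel value = 0
Łukasiewicz evaluation:
  ~Q: Łukasiewicz ¬ gives 1 − 0.28 = 0.72
  (~Q -> Q): min(1, 1 − 0.72 + 0.28) = 0.56
  ~P: Łukasiewicz ¬ gives 1 − 0.09 = 0.91
  ~Q: Łukasiewicz ¬ gives 1 − 0.28 = 0.72
  (~P -> ~Q): min(1, 1 − 0.91 + 0.72) = 0.81
  ~(~P -> ~Q): Łukasiewicz ¬ gives 1 − 0.81 = 0.19
  ((~Q -> Q) -> ~(~P -> ~Q)): min(1, 1 − 0.56 + 0.19) = 0.63
  (Q & ((~Q -> Q) -> ~(~P -> ~Q))) = min(0.28, 0.63) = 0.28
  Łukasiewicz value = 0.28
Difference: 0 − 0.28 = -0.28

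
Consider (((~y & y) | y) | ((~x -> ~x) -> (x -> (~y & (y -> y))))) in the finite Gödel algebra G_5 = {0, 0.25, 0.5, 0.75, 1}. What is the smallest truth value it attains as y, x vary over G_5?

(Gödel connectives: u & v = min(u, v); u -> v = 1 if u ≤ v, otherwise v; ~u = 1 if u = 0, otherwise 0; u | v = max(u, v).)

0.25

The minimum is attained at y = 0.25, x = 0.25:
  ~y: Gödel ¬ of 0.25 = 0 (operand ≠ 0)
  (~y & y) = min(0, 0.25) = 0
  ((~y & y) | y) = max(0, 0.25) = 0.25
  ~x: Gödel ¬ of 0.25 = 0 (operand ≠ 0)
  ~x: Gödel ¬ of 0.25 = 0 (operand ≠ 0)
  (~x -> ~x): 0 ≤ 0, so result = 1
  ~y: Gödel ¬ of 0.25 = 0 (operand ≠ 0)
  (y -> y): 0.25 ≤ 0.25, so result = 1
  (~y & (y -> y)) = min(0, 1) = 0
  (x -> (~y & (y -> y))): 0.25 > 0, so result = 0
  ((~x -> ~x) -> (x -> (~y & (y -> y)))): 1 > 0, so result = 0
  (((~y & y) | y) | ((~x -> ~x) -> (x -> (~y & (y -> y))))) = max(0.25, 0) = 0.25
Checking all 25 assignments confirms none give a value below 0.25.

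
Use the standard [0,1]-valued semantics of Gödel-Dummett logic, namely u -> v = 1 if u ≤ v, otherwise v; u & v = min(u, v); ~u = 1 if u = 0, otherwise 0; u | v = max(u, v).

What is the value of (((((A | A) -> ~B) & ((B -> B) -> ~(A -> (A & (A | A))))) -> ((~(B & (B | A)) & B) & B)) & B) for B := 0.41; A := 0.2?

(A | A) = max(0.2, 0.2) = 0.2
~B: Gödel ¬ of 0.41 = 0 (operand ≠ 0)
((A | A) -> ~B): 0.2 > 0, so result = 0
(B -> B): 0.41 ≤ 0.41, so result = 1
(A | A) = max(0.2, 0.2) = 0.2
(A & (A | A)) = min(0.2, 0.2) = 0.2
(A -> (A & (A | A))): 0.2 ≤ 0.2, so result = 1
~(A -> (A & (A | A))): Gödel ¬ of 1 = 0 (operand ≠ 0)
((B -> B) -> ~(A -> (A & (A | A)))): 1 > 0, so result = 0
(((A | A) -> ~B) & ((B -> B) -> ~(A -> (A & (A | A))))) = min(0, 0) = 0
(B | A) = max(0.41, 0.2) = 0.41
(B & (B | A)) = min(0.41, 0.41) = 0.41
~(B & (B | A)): Gödel ¬ of 0.41 = 0 (operand ≠ 0)
(~(B & (B | A)) & B) = min(0, 0.41) = 0
((~(B & (B | A)) & B) & B) = min(0, 0.41) = 0
((((A | A) -> ~B) & ((B -> B) -> ~(A -> (A & (A | A))))) -> ((~(B & (B | A)) & B) & B)): 0 ≤ 0, so result = 1
(((((A | A) -> ~B) & ((B -> B) -> ~(A -> (A & (A | A))))) -> ((~(B & (B | A)) & B) & B)) & B) = min(1, 0.41) = 0.41

0.41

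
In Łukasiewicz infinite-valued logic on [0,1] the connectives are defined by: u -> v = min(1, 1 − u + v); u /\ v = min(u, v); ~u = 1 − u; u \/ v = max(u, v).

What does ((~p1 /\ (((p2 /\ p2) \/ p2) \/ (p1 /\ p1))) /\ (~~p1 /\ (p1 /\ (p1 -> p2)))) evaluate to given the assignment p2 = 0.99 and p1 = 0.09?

~p1: Łukasiewicz ¬ gives 1 − 0.09 = 0.91
(p2 /\ p2) = min(0.99, 0.99) = 0.99
((p2 /\ p2) \/ p2) = max(0.99, 0.99) = 0.99
(p1 /\ p1) = min(0.09, 0.09) = 0.09
(((p2 /\ p2) \/ p2) \/ (p1 /\ p1)) = max(0.99, 0.09) = 0.99
(~p1 /\ (((p2 /\ p2) \/ p2) \/ (p1 /\ p1))) = min(0.91, 0.99) = 0.91
~p1: Łukasiewicz ¬ gives 1 − 0.09 = 0.91
~~p1: Łukasiewicz ¬ gives 1 − 0.91 = 0.09
(p1 -> p2): min(1, 1 − 0.09 + 0.99) = 1
(p1 /\ (p1 -> p2)) = min(0.09, 1) = 0.09
(~~p1 /\ (p1 /\ (p1 -> p2))) = min(0.09, 0.09) = 0.09
((~p1 /\ (((p2 /\ p2) \/ p2) \/ (p1 /\ p1))) /\ (~~p1 /\ (p1 /\ (p1 -> p2)))) = min(0.91, 0.09) = 0.09

0.09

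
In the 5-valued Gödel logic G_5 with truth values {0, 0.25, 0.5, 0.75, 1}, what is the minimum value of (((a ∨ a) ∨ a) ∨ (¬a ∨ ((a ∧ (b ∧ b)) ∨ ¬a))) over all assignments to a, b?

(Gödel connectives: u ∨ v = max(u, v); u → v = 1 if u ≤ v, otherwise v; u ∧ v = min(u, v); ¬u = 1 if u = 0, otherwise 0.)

0.25

The minimum is attained at a = 0.25, b = 0:
  (a ∨ a) = max(0.25, 0.25) = 0.25
  ((a ∨ a) ∨ a) = max(0.25, 0.25) = 0.25
  ¬a: Gödel ¬ of 0.25 = 0 (operand ≠ 0)
  (b ∧ b) = min(0, 0) = 0
  (a ∧ (b ∧ b)) = min(0.25, 0) = 0
  ¬a: Gödel ¬ of 0.25 = 0 (operand ≠ 0)
  ((a ∧ (b ∧ b)) ∨ ¬a) = max(0, 0) = 0
  (¬a ∨ ((a ∧ (b ∧ b)) ∨ ¬a)) = max(0, 0) = 0
  (((a ∨ a) ∨ a) ∨ (¬a ∨ ((a ∧ (b ∧ b)) ∨ ¬a))) = max(0.25, 0) = 0.25
Checking all 25 assignments confirms none give a value below 0.25.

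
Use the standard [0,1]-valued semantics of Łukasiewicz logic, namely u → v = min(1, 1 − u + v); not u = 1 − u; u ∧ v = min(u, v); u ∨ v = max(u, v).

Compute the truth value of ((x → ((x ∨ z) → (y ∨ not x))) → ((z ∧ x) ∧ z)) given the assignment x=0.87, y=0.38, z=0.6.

0.96

(x ∨ z) = max(0.87, 0.6) = 0.87
not x: Łukasiewicz ¬ gives 1 − 0.87 = 0.13
(y ∨ not x) = max(0.38, 0.13) = 0.38
((x ∨ z) → (y ∨ not x)): min(1, 1 − 0.87 + 0.38) = 0.51
(x → ((x ∨ z) → (y ∨ not x))): min(1, 1 − 0.87 + 0.51) = 0.64
(z ∧ x) = min(0.6, 0.87) = 0.6
((z ∧ x) ∧ z) = min(0.6, 0.6) = 0.6
((x → ((x ∨ z) → (y ∨ not x))) → ((z ∧ x) ∧ z)): min(1, 1 − 0.64 + 0.6) = 0.96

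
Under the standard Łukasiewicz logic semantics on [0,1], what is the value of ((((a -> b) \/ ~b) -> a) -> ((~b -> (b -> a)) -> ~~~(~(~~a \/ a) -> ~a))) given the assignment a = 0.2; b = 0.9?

(a -> b): min(1, 1 − 0.2 + 0.9) = 1
~b: Łukasiewicz ¬ gives 1 − 0.9 = 0.1
((a -> b) \/ ~b) = max(1, 0.1) = 1
(((a -> b) \/ ~b) -> a): min(1, 1 − 1 + 0.2) = 0.2
~b: Łukasiewicz ¬ gives 1 − 0.9 = 0.1
(b -> a): min(1, 1 − 0.9 + 0.2) = 0.3
(~b -> (b -> a)): min(1, 1 − 0.1 + 0.3) = 1
~a: Łukasiewicz ¬ gives 1 − 0.2 = 0.8
~~a: Łukasiewicz ¬ gives 1 − 0.8 = 0.2
(~~a \/ a) = max(0.2, 0.2) = 0.2
~(~~a \/ a): Łukasiewicz ¬ gives 1 − 0.2 = 0.8
~a: Łukasiewicz ¬ gives 1 − 0.2 = 0.8
(~(~~a \/ a) -> ~a): min(1, 1 − 0.8 + 0.8) = 1
~(~(~~a \/ a) -> ~a): Łukasiewicz ¬ gives 1 − 1 = 0
~~(~(~~a \/ a) -> ~a): Łukasiewicz ¬ gives 1 − 0 = 1
~~~(~(~~a \/ a) -> ~a): Łukasiewicz ¬ gives 1 − 1 = 0
((~b -> (b -> a)) -> ~~~(~(~~a \/ a) -> ~a)): min(1, 1 − 1 + 0) = 0
((((a -> b) \/ ~b) -> a) -> ((~b -> (b -> a)) -> ~~~(~(~~a \/ a) -> ~a))): min(1, 1 − 0.2 + 0) = 0.8

0.80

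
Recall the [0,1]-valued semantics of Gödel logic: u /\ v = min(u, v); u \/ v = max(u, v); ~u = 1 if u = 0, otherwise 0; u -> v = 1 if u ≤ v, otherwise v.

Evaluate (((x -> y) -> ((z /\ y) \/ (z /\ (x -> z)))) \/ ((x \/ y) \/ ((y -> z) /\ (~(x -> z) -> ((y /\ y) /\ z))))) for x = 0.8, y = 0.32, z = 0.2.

0.80

(x -> y): 0.8 > 0.32, so result = 0.32
(z /\ y) = min(0.2, 0.32) = 0.2
(x -> z): 0.8 > 0.2, so result = 0.2
(z /\ (x -> z)) = min(0.2, 0.2) = 0.2
((z /\ y) \/ (z /\ (x -> z))) = max(0.2, 0.2) = 0.2
((x -> y) -> ((z /\ y) \/ (z /\ (x -> z)))): 0.32 > 0.2, so result = 0.2
(x \/ y) = max(0.8, 0.32) = 0.8
(y -> z): 0.32 > 0.2, so result = 0.2
(x -> z): 0.8 > 0.2, so result = 0.2
~(x -> z): Gödel ¬ of 0.2 = 0 (operand ≠ 0)
(y /\ y) = min(0.32, 0.32) = 0.32
((y /\ y) /\ z) = min(0.32, 0.2) = 0.2
(~(x -> z) -> ((y /\ y) /\ z)): 0 ≤ 0.2, so result = 1
((y -> z) /\ (~(x -> z) -> ((y /\ y) /\ z))) = min(0.2, 1) = 0.2
((x \/ y) \/ ((y -> z) /\ (~(x -> z) -> ((y /\ y) /\ z)))) = max(0.8, 0.2) = 0.8
(((x -> y) -> ((z /\ y) \/ (z /\ (x -> z)))) \/ ((x \/ y) \/ ((y -> z) /\ (~(x -> z) -> ((y /\ y) /\ z))))) = max(0.2, 0.8) = 0.8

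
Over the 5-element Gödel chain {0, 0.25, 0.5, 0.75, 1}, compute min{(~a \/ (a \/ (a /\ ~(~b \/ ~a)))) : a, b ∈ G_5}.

The minimum is attained at a = 0.25, b = 0:
  ~a: Gödel ¬ of 0.25 = 0 (operand ≠ 0)
  ~b: Gödel ¬ of 0 = 1 (operand is 0)
  ~a: Gödel ¬ of 0.25 = 0 (operand ≠ 0)
  (~b \/ ~a) = max(1, 0) = 1
  ~(~b \/ ~a): Gödel ¬ of 1 = 0 (operand ≠ 0)
  (a /\ ~(~b \/ ~a)) = min(0.25, 0) = 0
  (a \/ (a /\ ~(~b \/ ~a))) = max(0.25, 0) = 0.25
  (~a \/ (a \/ (a /\ ~(~b \/ ~a)))) = max(0, 0.25) = 0.25
Checking all 25 assignments confirms none give a value below 0.25.

0.25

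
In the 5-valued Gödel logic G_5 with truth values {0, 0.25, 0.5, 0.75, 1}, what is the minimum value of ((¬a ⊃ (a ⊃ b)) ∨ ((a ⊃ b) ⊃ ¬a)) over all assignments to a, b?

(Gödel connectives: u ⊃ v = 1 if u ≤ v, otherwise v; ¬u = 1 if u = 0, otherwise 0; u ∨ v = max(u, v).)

1.00

Every assignment gives 1. For instance at a = 0, b = 0:
  ¬a: Gödel ¬ of 0 = 1 (operand is 0)
  (a ⊃ b): 0 ≤ 0, so result = 1
  (¬a ⊃ (a ⊃ b)): 1 ≤ 1, so result = 1
  (a ⊃ b): 0 ≤ 0, so result = 1
  ¬a: Gödel ¬ of 0 = 1 (operand is 0)
  ((a ⊃ b) ⊃ ¬a): 1 ≤ 1, so result = 1
  ((¬a ⊃ (a ⊃ b)) ∨ ((a ⊃ b) ⊃ ¬a)) = max(1, 1) = 1
All 25 assignments give value 1 — the formula is a G_5-tautology.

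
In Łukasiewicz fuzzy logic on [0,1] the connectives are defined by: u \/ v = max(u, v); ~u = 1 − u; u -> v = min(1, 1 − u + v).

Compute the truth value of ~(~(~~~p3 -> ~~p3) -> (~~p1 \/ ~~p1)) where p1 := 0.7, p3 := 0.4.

0.00

~p3: Łukasiewicz ¬ gives 1 − 0.4 = 0.6
~~p3: Łukasiewicz ¬ gives 1 − 0.6 = 0.4
~~~p3: Łukasiewicz ¬ gives 1 − 0.4 = 0.6
~p3: Łukasiewicz ¬ gives 1 − 0.4 = 0.6
~~p3: Łukasiewicz ¬ gives 1 − 0.6 = 0.4
(~~~p3 -> ~~p3): min(1, 1 − 0.6 + 0.4) = 0.8
~(~~~p3 -> ~~p3): Łukasiewicz ¬ gives 1 − 0.8 = 0.2
~p1: Łukasiewicz ¬ gives 1 − 0.7 = 0.3
~~p1: Łukasiewicz ¬ gives 1 − 0.3 = 0.7
~p1: Łukasiewicz ¬ gives 1 − 0.7 = 0.3
~~p1: Łukasiewicz ¬ gives 1 − 0.3 = 0.7
(~~p1 \/ ~~p1) = max(0.7, 0.7) = 0.7
(~(~~~p3 -> ~~p3) -> (~~p1 \/ ~~p1)): min(1, 1 − 0.2 + 0.7) = 1
~(~(~~~p3 -> ~~p3) -> (~~p1 \/ ~~p1)): Łukasiewicz ¬ gives 1 − 1 = 0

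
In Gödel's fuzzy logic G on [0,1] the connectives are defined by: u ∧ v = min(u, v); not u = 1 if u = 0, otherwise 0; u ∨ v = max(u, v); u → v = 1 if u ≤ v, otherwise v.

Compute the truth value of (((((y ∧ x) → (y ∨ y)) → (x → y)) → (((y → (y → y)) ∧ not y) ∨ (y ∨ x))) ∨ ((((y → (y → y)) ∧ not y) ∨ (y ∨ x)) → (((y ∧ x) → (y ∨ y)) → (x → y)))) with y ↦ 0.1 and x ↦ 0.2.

1.00

(y ∧ x) = min(0.1, 0.2) = 0.1
(y ∨ y) = max(0.1, 0.1) = 0.1
((y ∧ x) → (y ∨ y)): 0.1 ≤ 0.1, so result = 1
(x → y): 0.2 > 0.1, so result = 0.1
(((y ∧ x) → (y ∨ y)) → (x → y)): 1 > 0.1, so result = 0.1
(y → y): 0.1 ≤ 0.1, so result = 1
(y → (y → y)): 0.1 ≤ 1, so result = 1
not y: Gödel ¬ of 0.1 = 0 (operand ≠ 0)
((y → (y → y)) ∧ not y) = min(1, 0) = 0
(y ∨ x) = max(0.1, 0.2) = 0.2
(((y → (y → y)) ∧ not y) ∨ (y ∨ x)) = max(0, 0.2) = 0.2
((((y ∧ x) → (y ∨ y)) → (x → y)) → (((y → (y → y)) ∧ not y) ∨ (y ∨ x))): 0.1 ≤ 0.2, so result = 1
(y → y): 0.1 ≤ 0.1, so result = 1
(y → (y → y)): 0.1 ≤ 1, so result = 1
not y: Gödel ¬ of 0.1 = 0 (operand ≠ 0)
((y → (y → y)) ∧ not y) = min(1, 0) = 0
(y ∨ x) = max(0.1, 0.2) = 0.2
(((y → (y → y)) ∧ not y) ∨ (y ∨ x)) = max(0, 0.2) = 0.2
(y ∧ x) = min(0.1, 0.2) = 0.1
(y ∨ y) = max(0.1, 0.1) = 0.1
((y ∧ x) → (y ∨ y)): 0.1 ≤ 0.1, so result = 1
(x → y): 0.2 > 0.1, so result = 0.1
(((y ∧ x) → (y ∨ y)) → (x → y)): 1 > 0.1, so result = 0.1
((((y → (y → y)) ∧ not y) ∨ (y ∨ x)) → (((y ∧ x) → (y ∨ y)) → (x → y))): 0.2 > 0.1, so result = 0.1
(((((y ∧ x) → (y ∨ y)) → (x → y)) → (((y → (y → y)) ∧ not y) ∨ (y ∨ x))) ∨ ((((y → (y → y)) ∧ not y) ∨ (y ∨ x)) → (((y ∧ x) → (y ∨ y)) → (x → y)))) = max(1, 0.1) = 1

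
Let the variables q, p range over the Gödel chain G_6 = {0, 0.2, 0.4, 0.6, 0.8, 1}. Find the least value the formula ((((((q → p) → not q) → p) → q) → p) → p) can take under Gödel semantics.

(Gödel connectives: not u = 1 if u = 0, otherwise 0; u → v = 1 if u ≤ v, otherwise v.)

The minimum is attained at q = 0, p = 0.2:
  (q → p): 0 ≤ 0.2, so result = 1
  not q: Gödel ¬ of 0 = 1 (operand is 0)
  ((q → p) → not q): 1 ≤ 1, so result = 1
  (((q → p) → not q) → p): 1 > 0.2, so result = 0.2
  ((((q → p) → not q) → p) → q): 0.2 > 0, so result = 0
  (((((q → p) → not q) → p) → q) → p): 0 ≤ 0.2, so result = 1
  ((((((q → p) → not q) → p) → q) → p) → p): 1 > 0.2, so result = 0.2
Checking all 36 assignments confirms none give a value below 0.20.

0.20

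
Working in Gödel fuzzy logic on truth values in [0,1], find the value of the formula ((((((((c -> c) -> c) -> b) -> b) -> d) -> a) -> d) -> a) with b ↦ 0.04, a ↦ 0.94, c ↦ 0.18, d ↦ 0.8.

1.00

(c -> c): 0.18 ≤ 0.18, so result = 1
((c -> c) -> c): 1 > 0.18, so result = 0.18
(((c -> c) -> c) -> b): 0.18 > 0.04, so result = 0.04
((((c -> c) -> c) -> b) -> b): 0.04 ≤ 0.04, so result = 1
(((((c -> c) -> c) -> b) -> b) -> d): 1 > 0.8, so result = 0.8
((((((c -> c) -> c) -> b) -> b) -> d) -> a): 0.8 ≤ 0.94, so result = 1
(((((((c -> c) -> c) -> b) -> b) -> d) -> a) -> d): 1 > 0.8, so result = 0.8
((((((((c -> c) -> c) -> b) -> b) -> d) -> a) -> d) -> a): 0.8 ≤ 0.94, so result = 1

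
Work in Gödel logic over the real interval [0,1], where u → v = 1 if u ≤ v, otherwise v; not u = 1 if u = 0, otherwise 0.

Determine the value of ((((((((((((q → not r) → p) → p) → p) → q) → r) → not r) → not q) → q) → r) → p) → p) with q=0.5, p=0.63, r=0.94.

1.00

not r: Gödel ¬ of 0.94 = 0 (operand ≠ 0)
(q → not r): 0.5 > 0, so result = 0
((q → not r) → p): 0 ≤ 0.63, so result = 1
(((q → not r) → p) → p): 1 > 0.63, so result = 0.63
((((q → not r) → p) → p) → p): 0.63 ≤ 0.63, so result = 1
(((((q → not r) → p) → p) → p) → q): 1 > 0.5, so result = 0.5
((((((q → not r) → p) → p) → p) → q) → r): 0.5 ≤ 0.94, so result = 1
not r: Gödel ¬ of 0.94 = 0 (operand ≠ 0)
(((((((q → not r) → p) → p) → p) → q) → r) → not r): 1 > 0, so result = 0
not q: Gödel ¬ of 0.5 = 0 (operand ≠ 0)
((((((((q → not r) → p) → p) → p) → q) → r) → not r) → not q): 0 ≤ 0, so result = 1
(((((((((q → not r) → p) → p) → p) → q) → r) → not r) → not q) → q): 1 > 0.5, so result = 0.5
((((((((((q → not r) → p) → p) → p) → q) → r) → not r) → not q) → q) → r): 0.5 ≤ 0.94, so result = 1
(((((((((((q → not r) → p) → p) → p) → q) → r) → not r) → not q) → q) → r) → p): 1 > 0.63, so result = 0.63
((((((((((((q → not r) → p) → p) → p) → q) → r) → not r) → not q) → q) → r) → p) → p): 0.63 ≤ 0.63, so result = 1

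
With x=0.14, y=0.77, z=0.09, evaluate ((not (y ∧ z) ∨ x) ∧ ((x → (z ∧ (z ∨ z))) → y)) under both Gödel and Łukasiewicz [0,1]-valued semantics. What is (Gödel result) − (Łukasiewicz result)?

-0.68

Gödel evaluation:
  (y ∧ z) = min(0.77, 0.09) = 0.09
  not (y ∧ z): Gödel ¬ of 0.09 = 0 (operand ≠ 0)
  (not (y ∧ z) ∨ x) = max(0, 0.14) = 0.14
  (z ∨ z) = max(0.09, 0.09) = 0.09
  (z ∧ (z ∨ z)) = min(0.09, 0.09) = 0.09
  (x → (z ∧ (z ∨ z))): 0.14 > 0.09, so result = 0.09
  ((x → (z ∧ (z ∨ z))) → y): 0.09 ≤ 0.77, so result = 1
  ((not (y ∧ z) ∨ x) ∧ ((x → (z ∧ (z ∨ z))) → y)) = min(0.14, 1) = 0.14
  Gödel value = 0.14
Łukasiewicz evaluation:
  (y ∧ z) = min(0.77, 0.09) = 0.09
  not (y ∧ z): Łukasiewicz ¬ gives 1 − 0.09 = 0.91
  (not (y ∧ z) ∨ x) = max(0.91, 0.14) = 0.91
  (z ∨ z) = max(0.09, 0.09) = 0.09
  (z ∧ (z ∨ z)) = min(0.09, 0.09) = 0.09
  (x → (z ∧ (z ∨ z))): min(1, 1 − 0.14 + 0.09) = 0.95
  ((x → (z ∧ (z ∨ z))) → y): min(1, 1 − 0.95 + 0.77) = 0.82
  ((not (y ∧ z) ∨ x) ∧ ((x → (z ∧ (z ∨ z))) → y)) = min(0.91, 0.82) = 0.82
  Łukasiewicz value = 0.82
Difference: 0.14 − 0.82 = -0.68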